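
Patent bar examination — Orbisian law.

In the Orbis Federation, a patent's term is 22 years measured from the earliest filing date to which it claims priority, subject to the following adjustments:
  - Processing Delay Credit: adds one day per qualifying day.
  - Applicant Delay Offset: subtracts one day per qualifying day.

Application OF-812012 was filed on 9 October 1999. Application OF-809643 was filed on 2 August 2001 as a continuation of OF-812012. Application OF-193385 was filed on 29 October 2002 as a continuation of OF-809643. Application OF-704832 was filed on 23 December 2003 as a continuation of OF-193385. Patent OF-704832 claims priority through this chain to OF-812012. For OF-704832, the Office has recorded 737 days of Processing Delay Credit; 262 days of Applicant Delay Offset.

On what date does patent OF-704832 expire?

Earliest priority filing: 9 October 1999.
Base term: 9 October 1999 + 22 years → 9 October 2021.
Processing Delay Credit: +737 days → 16 October 2023.
Applicant Delay Offset: −262 days → 27 January 2023.

2023-01-27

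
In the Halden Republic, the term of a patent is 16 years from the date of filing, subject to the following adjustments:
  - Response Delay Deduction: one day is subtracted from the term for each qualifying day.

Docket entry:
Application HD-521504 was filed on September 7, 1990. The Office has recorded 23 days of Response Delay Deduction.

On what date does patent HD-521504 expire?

2006-08-15

Base term: filing date + 16 years → 7 September 2006.
Response Delay Deduction: −23 days → 15 August 2006.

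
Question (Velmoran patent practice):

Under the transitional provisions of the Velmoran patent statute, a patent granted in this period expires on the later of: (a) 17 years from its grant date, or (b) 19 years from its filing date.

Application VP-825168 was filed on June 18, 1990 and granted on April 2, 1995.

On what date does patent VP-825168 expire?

(a) grant + 17 years → 2 April 2012.
(b) filing + 19 years → 18 June 2009.
Later of the two: 2 April 2012.

2012-04-02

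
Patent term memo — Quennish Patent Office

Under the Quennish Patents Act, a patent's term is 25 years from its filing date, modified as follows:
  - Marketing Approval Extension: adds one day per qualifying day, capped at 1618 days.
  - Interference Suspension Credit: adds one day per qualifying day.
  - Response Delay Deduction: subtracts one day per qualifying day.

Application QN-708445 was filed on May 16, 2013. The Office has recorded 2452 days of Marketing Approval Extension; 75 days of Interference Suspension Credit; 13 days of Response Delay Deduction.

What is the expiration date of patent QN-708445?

Base term: filing date + 25 years → 16 May 2038.
Marketing Approval Extension: 2452 days claimed exceeds the 1618-day cap, so +1618 days → 20 October 2042.
Interference Suspension Credit: +75 days → 3 January 2043.
Response Delay Deduction: −13 days → 21 December 2042.

2042-12-21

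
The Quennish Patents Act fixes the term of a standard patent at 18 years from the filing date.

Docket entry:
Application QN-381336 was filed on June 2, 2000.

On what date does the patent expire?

June 2, 2018

Filing date + 18 years → 2 June 2018.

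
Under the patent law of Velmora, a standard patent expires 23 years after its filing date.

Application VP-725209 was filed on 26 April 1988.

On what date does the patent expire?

Filing date + 23 years → 26 April 2011.

2011-04-26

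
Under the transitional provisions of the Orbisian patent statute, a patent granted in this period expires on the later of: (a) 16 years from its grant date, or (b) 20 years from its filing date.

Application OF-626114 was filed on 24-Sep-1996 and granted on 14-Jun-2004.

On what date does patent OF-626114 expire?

(a) grant + 16 years → 14 June 2020.
(b) filing + 20 years → 24 September 2016.
Later of the two: 14 June 2020.

2020-06-14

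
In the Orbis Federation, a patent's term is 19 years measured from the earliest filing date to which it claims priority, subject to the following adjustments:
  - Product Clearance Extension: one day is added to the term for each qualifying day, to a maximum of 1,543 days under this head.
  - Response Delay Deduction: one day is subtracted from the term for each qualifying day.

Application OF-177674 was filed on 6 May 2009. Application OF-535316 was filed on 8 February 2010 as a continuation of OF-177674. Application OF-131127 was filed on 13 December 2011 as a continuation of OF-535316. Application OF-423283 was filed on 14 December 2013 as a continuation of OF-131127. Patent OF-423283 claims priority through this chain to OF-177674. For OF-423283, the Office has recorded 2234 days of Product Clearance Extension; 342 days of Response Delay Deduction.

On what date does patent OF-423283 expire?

Earliest priority filing: 6 May 2009.
Base term: 6 May 2009 + 19 years → 6 May 2028.
Product Clearance Extension: 2234 days claimed exceeds the 1543-day cap, so +1543 days → 27 July 2032.
Response Delay Deduction: −342 days → 20 August 2031.

2031-08-20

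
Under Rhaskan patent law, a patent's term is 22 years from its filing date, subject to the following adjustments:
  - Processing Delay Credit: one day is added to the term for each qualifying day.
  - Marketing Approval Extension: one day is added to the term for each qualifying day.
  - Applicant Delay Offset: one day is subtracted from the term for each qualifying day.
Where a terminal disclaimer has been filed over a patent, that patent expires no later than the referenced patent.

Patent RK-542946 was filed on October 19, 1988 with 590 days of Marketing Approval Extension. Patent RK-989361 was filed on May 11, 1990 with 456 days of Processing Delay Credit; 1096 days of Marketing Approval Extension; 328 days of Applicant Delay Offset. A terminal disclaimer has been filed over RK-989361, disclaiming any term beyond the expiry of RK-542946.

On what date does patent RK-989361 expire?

May 31, 2012

Natural term of RK-989361:
  Base: filing + 22 years → 11 May 2012.
  Processing Delay Credit: +456 days → 10 August 2013.
  Marketing Approval Extension: +1096 days → 10 August 2016.
  Applicant Delay Offset: −328 days → 17 September 2015.
Expiry of referenced patent RK-542946:
  Base: filing + 22 years → 19 October 2010.
  Marketing Approval Extension: +590 days → 31 May 2012.
Terminal disclaimer: RK-989361 expires on the earlier of 17 September 2015 and 31 May 2012.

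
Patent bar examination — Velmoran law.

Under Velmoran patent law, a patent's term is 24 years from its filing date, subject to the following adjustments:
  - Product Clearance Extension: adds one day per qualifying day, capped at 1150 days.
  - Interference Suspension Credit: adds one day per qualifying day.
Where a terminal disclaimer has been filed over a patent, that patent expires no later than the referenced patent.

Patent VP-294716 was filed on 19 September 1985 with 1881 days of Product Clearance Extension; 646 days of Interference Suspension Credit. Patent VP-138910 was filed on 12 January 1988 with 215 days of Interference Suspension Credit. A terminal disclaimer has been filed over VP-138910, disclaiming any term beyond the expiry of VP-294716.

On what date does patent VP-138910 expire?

Natural term of VP-138910:
  Base: filing + 24 years → 12 January 2012.
  Interference Suspension Credit: +215 days → 14 August 2012.
Expiry of referenced patent VP-294716:
  Base: filing + 24 years → 19 September 2009.
  Product Clearance Extension: 1881 days claimed exceeds the 1150-day cap, so +1150 days → 12 November 2012.
  Interference Suspension Credit: +646 days → 20 August 2014.
Terminal disclaimer: VP-138910 expires on the earlier of 14 August 2012 and 20 August 2014.

August 14, 2012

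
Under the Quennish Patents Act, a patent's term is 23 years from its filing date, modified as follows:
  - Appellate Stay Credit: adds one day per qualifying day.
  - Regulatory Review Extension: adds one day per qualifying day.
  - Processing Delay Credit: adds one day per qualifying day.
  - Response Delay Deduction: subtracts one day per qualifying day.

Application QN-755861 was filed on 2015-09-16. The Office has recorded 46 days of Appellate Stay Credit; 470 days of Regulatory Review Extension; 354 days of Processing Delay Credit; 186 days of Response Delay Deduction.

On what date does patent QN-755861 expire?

July 31, 2040

Base term: filing date + 23 years → 16 September 2038.
Appellate Stay Credit: +46 days → 1 November 2038.
Regulatory Review Extension: +470 days → 14 February 2040.
Processing Delay Credit: +354 days → 2 February 2041.
Response Delay Deduction: −186 days → 31 July 2040.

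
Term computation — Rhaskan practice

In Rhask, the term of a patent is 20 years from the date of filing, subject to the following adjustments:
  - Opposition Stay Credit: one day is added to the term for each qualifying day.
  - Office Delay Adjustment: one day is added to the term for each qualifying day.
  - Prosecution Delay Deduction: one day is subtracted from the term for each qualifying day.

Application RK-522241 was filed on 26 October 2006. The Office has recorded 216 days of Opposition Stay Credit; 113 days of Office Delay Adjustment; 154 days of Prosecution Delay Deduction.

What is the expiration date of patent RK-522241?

April 19, 2027

Base term: filing date + 20 years → 26 October 2026.
Opposition Stay Credit: +216 days → 30 May 2027.
Office Delay Adjustment: +113 days → 20 September 2027.
Prosecution Delay Deduction: −154 days → 19 April 2027.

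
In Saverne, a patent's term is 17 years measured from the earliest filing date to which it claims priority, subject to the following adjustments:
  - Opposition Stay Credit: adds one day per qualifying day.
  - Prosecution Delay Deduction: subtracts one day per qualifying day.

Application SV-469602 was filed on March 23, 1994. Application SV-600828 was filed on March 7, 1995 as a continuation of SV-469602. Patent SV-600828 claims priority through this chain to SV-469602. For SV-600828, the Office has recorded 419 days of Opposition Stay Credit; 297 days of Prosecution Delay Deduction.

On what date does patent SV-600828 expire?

July 23, 2011

Earliest priority filing: 23 March 1994.
Base term: 23 March 1994 + 17 years → 23 March 2011.
Opposition Stay Credit: +419 days → 15 May 2012.
Prosecution Delay Deduction: −297 days → 23 July 2011.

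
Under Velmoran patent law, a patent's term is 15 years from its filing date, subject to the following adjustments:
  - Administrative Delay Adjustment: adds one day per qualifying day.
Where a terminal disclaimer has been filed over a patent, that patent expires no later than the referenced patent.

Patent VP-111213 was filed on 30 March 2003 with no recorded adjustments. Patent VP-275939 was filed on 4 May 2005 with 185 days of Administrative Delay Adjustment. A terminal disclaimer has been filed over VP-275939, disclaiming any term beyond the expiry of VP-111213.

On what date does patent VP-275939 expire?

2018-03-30

Natural term of VP-275939:
  Base: filing + 15 years → 4 May 2020.
  Administrative Delay Adjustment: +185 days → 5 November 2020.
Expiry of referenced patent VP-111213:
  Base: filing + 15 years → 30 March 2018.
Terminal disclaimer: VP-275939 expires on the earlier of 5 November 2020 and 30 March 2018.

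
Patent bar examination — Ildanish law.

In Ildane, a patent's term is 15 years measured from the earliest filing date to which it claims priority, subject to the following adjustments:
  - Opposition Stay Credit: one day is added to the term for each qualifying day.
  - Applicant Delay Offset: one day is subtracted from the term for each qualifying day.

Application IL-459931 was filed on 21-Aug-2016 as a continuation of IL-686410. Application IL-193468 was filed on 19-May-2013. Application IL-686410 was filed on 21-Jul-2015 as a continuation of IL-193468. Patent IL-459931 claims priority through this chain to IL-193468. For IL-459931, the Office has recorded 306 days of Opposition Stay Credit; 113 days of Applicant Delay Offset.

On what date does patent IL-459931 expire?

2028-11-28

Earliest priority filing: 19 May 2013.
Base term: 19 May 2013 + 15 years → 19 May 2028.
Opposition Stay Credit: +306 days → 21 March 2029.
Applicant Delay Offset: −113 days → 28 November 2028.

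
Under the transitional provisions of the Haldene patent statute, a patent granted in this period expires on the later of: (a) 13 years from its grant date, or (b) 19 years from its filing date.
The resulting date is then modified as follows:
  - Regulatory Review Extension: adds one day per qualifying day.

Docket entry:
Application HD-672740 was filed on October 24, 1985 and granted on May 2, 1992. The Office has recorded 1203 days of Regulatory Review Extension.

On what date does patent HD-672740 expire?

August 17, 2008

(a) grant + 13 years → 2 May 2005.
(b) filing + 19 years → 24 October 2004.
Later of the two: 2 May 2005.
Regulatory Review Extension: +1203 days → 17 August 2008.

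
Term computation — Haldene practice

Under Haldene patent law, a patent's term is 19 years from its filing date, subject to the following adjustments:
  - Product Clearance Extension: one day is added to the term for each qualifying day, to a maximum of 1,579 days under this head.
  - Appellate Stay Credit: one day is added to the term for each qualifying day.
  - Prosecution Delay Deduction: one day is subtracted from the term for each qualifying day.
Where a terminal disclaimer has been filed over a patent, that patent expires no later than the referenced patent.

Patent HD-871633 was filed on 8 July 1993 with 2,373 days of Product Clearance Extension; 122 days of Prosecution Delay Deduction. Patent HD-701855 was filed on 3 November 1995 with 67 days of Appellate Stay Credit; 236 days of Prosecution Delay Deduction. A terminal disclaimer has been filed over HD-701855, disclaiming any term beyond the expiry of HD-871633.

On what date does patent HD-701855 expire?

Natural term of HD-701855:
  Base: filing + 19 years → 3 November 2014.
  Appellate Stay Credit: +67 days → 9 January 2015.
  Prosecution Delay Deduction: −236 days → 18 May 2014.
Expiry of referenced patent HD-871633:
  Base: filing + 19 years → 8 July 2012.
  Product Clearance Extension: 2373 days claimed exceeds the 1579-day cap, so +1579 days → 3 November 2016.
  Prosecution Delay Deduction: −122 days → 4 July 2016.
Terminal disclaimer: HD-701855 expires on the earlier of 18 May 2014 and 4 July 2016.

2014-05-18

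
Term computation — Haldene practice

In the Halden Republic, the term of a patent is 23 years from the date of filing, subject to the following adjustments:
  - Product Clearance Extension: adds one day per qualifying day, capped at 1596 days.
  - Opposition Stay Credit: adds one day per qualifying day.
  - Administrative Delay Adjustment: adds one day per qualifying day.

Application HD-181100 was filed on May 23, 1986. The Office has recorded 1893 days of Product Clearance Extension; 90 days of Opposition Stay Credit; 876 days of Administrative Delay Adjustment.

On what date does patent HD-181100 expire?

2016-05-28

Base term: filing date + 23 years → 23 May 2009.
Product Clearance Extension: 1893 days claimed exceeds the 1596-day cap, so +1596 days → 5 October 2013.
Opposition Stay Credit: +90 days → 3 January 2014.
Administrative Delay Adjustment: +876 days → 28 May 2016.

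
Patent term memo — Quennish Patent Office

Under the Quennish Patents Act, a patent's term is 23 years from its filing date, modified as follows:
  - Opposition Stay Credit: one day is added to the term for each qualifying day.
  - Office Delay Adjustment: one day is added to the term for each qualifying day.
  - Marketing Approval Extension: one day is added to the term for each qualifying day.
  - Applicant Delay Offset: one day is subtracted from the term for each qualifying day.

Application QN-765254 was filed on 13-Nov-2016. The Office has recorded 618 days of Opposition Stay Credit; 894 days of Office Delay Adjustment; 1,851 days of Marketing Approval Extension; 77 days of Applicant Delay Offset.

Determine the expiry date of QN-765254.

2048-11-11

Base term: filing date + 23 years → 13 November 2039.
Opposition Stay Credit: +618 days → 23 July 2041.
Office Delay Adjustment: +894 days → 3 January 2044.
Marketing Approval Extension: +1851 days → 27 January 2049.
Applicant Delay Offset: −77 days → 11 November 2048.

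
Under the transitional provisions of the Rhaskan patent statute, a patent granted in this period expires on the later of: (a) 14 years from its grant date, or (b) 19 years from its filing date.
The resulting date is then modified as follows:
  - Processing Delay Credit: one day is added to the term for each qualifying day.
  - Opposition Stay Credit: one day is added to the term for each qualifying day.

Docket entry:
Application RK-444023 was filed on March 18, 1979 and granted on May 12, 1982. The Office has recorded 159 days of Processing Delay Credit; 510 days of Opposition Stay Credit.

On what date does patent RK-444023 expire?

(a) grant + 14 years → 12 May 1996.
(b) filing + 19 years → 18 March 1998.
Later of the two: 18 March 1998.
Processing Delay Credit: +159 days → 24 August 1998.
Opposition Stay Credit: +510 days → 16 January 2000.

January 16, 2000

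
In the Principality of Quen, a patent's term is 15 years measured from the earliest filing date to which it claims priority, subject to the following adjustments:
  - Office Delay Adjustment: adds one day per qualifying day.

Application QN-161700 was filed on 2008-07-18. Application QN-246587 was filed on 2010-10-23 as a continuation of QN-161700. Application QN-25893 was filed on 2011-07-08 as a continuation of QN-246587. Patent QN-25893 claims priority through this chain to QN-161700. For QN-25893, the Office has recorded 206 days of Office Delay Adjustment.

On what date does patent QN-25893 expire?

2024-02-09

Earliest priority filing: 18 July 2008.
Base term: 18 July 2008 + 15 years → 18 July 2023.
Office Delay Adjustment: +206 days → 9 February 2024.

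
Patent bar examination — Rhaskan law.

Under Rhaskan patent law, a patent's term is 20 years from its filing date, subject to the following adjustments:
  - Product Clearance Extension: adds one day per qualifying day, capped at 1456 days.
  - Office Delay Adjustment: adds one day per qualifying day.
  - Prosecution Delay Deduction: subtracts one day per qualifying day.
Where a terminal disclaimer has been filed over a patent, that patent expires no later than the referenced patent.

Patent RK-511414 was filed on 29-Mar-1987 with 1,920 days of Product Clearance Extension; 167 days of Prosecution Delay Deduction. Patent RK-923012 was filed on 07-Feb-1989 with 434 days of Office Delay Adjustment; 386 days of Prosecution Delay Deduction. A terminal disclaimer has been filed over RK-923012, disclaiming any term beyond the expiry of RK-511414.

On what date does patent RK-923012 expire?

Natural term of RK-923012:
  Base: filing + 20 years → 7 February 2009.
  Office Delay Adjustment: +434 days → 17 April 2010.
  Prosecution Delay Deduction: −386 days → 27 March 2009.
Expiry of referenced patent RK-511414:
  Base: filing + 20 years → 29 March 2007.
  Product Clearance Extension: 1920 days claimed exceeds the 1456-day cap, so +1456 days → 24 March 2011.
  Prosecution Delay Deduction: −167 days → 8 October 2010.
Terminal disclaimer: RK-923012 expires on the earlier of 27 March 2009 and 8 October 2010.

March 27, 2009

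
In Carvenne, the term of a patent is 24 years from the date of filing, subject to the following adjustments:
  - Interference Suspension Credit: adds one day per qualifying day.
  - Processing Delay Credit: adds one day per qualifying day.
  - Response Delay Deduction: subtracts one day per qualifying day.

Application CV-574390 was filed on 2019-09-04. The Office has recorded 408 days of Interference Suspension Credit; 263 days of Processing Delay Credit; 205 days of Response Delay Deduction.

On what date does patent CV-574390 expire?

Base term: filing date + 24 years → 4 September 2043.
Interference Suspension Credit: +408 days → 16 October 2044.
Processing Delay Credit: +263 days → 6 July 2045.
Response Delay Deduction: −205 days → 13 December 2044.

2044-12-13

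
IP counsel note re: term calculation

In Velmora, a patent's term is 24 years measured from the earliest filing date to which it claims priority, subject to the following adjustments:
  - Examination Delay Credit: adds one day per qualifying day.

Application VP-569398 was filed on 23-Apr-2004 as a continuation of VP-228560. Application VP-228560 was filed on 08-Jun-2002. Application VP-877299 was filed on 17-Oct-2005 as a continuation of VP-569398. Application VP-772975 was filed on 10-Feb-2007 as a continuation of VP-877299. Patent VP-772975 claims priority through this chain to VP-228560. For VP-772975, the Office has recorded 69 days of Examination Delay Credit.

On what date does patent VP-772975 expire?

2026-08-16

Earliest priority filing: 8 June 2002.
Base term: 8 June 2002 + 24 years → 8 June 2026.
Examination Delay Credit: +69 days → 16 August 2026.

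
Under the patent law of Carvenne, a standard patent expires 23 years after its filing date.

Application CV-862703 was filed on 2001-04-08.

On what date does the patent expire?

2024-04-08

Filing date + 23 years → 8 April 2024.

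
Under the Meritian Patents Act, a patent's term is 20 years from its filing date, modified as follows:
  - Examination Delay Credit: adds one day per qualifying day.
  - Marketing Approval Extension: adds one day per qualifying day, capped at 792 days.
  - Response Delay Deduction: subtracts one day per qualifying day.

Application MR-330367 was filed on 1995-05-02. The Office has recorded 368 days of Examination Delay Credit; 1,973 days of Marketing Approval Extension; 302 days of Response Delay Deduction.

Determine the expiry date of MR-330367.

Base term: filing date + 20 years → 2 May 2015.
Examination Delay Credit: +368 days → 4 May 2016.
Marketing Approval Extension: 1973 days claimed exceeds the 792-day cap, so +792 days → 5 July 2018.
Response Delay Deduction: −302 days → 6 September 2017.

2017-09-06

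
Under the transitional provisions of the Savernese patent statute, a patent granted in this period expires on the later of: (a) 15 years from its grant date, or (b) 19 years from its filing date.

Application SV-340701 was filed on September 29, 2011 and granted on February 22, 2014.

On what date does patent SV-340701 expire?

September 29, 2030

(a) grant + 15 years → 22 February 2029.
(b) filing + 19 years → 29 September 2030.
Later of the two: 29 September 2030.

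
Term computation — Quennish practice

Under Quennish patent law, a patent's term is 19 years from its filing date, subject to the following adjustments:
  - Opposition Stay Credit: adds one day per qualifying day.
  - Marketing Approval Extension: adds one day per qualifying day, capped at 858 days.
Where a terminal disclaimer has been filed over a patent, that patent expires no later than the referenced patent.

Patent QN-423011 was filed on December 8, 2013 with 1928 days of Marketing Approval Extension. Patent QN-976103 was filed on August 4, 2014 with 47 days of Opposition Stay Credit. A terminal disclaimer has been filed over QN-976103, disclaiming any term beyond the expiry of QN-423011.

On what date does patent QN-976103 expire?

Natural term of QN-976103:
  Base: filing + 19 years → 4 August 2033.
  Opposition Stay Credit: +47 days → 20 September 2033.
Expiry of referenced patent QN-423011:
  Base: filing + 19 years → 8 December 2032.
  Marketing Approval Extension: 1928 days claimed exceeds the 858-day cap, so +858 days → 15 April 2035.
Terminal disclaimer: QN-976103 expires on the earlier of 20 September 2033 and 15 April 2035.

September 20, 2033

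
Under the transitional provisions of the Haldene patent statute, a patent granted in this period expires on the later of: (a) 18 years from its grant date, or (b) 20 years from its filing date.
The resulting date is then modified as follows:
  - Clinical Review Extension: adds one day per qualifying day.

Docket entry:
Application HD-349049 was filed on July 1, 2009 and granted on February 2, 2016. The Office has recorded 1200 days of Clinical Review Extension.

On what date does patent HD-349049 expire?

(a) grant + 18 years → 2 February 2034.
(b) filing + 20 years → 1 July 2029.
Later of the two: 2 February 2034.
Clinical Review Extension: +1200 days → 17 May 2037.

2037-05-17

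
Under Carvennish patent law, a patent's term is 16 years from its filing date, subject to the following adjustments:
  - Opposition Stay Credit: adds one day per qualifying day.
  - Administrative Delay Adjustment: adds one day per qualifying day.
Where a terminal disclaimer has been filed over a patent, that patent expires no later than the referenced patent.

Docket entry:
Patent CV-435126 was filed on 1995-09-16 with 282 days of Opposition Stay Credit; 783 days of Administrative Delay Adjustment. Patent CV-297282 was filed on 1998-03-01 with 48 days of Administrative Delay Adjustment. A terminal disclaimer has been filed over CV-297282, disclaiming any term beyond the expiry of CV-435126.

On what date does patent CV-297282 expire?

Natural term of CV-297282:
  Base: filing + 16 years → 1 March 2014.
  Administrative Delay Adjustment: +48 days → 18 April 2014.
Expiry of referenced patent CV-435126:
  Base: filing + 16 years → 16 September 2011.
  Opposition Stay Credit: +282 days → 24 June 2012.
  Administrative Delay Adjustment: +783 days → 16 August 2014.
Terminal disclaimer: CV-297282 expires on the earlier of 18 April 2014 and 16 August 2014.

April 18, 2014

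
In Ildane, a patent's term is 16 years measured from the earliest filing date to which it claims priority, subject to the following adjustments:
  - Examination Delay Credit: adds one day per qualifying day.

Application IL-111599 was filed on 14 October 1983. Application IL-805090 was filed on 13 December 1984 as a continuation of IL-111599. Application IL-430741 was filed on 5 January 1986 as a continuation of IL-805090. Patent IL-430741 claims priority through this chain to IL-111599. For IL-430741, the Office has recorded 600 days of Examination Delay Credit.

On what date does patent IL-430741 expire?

Earliest priority filing: 14 October 1983.
Base term: 14 October 1983 + 16 years → 14 October 1999.
Examination Delay Credit: +600 days → 5 June 2001.

June 5, 2001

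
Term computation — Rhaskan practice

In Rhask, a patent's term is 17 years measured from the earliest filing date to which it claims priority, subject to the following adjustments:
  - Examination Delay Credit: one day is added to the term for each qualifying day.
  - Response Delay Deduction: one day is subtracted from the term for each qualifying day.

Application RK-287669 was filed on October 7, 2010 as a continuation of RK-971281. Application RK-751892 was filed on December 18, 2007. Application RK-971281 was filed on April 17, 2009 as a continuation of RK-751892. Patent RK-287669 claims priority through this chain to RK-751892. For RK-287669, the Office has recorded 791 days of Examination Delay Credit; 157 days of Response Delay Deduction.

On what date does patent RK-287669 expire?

Earliest priority filing: 18 December 2007.
Base term: 18 December 2007 + 17 years → 18 December 2024.
Examination Delay Credit: +791 days → 17 February 2027.
Response Delay Deduction: −157 days → 13 September 2026.

2026-09-13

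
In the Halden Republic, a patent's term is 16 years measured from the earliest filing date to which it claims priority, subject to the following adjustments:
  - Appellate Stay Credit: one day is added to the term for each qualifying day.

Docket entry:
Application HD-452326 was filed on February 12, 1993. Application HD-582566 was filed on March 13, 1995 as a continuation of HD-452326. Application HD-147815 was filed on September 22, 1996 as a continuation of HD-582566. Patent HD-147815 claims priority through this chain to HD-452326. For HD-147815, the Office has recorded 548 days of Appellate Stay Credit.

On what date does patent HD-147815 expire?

2010-08-14

Earliest priority filing: 12 February 1993.
Base term: 12 February 1993 + 16 years → 12 February 2009.
Appellate Stay Credit: +548 days → 14 August 2010.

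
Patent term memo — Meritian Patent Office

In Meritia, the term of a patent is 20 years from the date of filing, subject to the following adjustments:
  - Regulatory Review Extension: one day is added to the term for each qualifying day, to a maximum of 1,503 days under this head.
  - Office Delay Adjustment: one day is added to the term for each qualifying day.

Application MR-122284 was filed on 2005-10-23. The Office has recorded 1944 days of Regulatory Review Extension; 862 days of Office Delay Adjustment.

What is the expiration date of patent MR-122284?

April 14, 2032

Base term: filing date + 20 years → 23 October 2025.
Regulatory Review Extension: 1944 days claimed exceeds the 1503-day cap, so +1503 days → 4 December 2029.
Office Delay Adjustment: +862 days → 14 April 2032.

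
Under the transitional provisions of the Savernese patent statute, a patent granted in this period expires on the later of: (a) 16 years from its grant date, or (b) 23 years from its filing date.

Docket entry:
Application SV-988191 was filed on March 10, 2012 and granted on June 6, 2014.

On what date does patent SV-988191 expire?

(a) grant + 16 years → 6 June 2030.
(b) filing + 23 years → 10 March 2035.
Later of the two: 10 March 2035.

March 10, 2035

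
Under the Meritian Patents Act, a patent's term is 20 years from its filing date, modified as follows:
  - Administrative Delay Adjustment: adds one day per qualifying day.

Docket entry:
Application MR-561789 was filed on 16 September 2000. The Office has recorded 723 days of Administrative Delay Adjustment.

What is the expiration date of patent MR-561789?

2022-09-09

Base term: filing date + 20 years → 16 September 2020.
Administrative Delay Adjustment: +723 days → 9 September 2022.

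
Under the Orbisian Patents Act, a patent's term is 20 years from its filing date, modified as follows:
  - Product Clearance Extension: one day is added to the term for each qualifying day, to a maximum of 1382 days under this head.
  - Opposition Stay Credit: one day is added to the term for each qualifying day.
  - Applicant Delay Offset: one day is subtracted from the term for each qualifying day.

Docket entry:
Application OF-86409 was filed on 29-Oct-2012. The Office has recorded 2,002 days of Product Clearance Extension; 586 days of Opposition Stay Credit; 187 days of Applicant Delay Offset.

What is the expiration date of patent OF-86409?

2037-09-14

Base term: filing date + 20 years → 29 October 2032.
Product Clearance Extension: 2002 days claimed exceeds the 1382-day cap, so +1382 days → 11 August 2036.
Opposition Stay Credit: +586 days → 20 March 2038.
Applicant Delay Offset: −187 days → 14 September 2037.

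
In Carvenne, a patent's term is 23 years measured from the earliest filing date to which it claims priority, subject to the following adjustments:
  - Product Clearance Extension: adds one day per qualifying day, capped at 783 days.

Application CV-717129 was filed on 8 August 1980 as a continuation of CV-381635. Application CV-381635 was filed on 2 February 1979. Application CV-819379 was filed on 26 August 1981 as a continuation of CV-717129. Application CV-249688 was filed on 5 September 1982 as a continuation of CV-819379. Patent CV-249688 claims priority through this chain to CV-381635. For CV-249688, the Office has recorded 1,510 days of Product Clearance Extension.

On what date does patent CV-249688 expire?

March 26, 2004

Earliest priority filing: 2 February 1979.
Base term: 2 February 1979 + 23 years → 2 February 2002.
Product Clearance Extension: 1510 days claimed exceeds the 783-day cap, so +783 days → 26 March 2004.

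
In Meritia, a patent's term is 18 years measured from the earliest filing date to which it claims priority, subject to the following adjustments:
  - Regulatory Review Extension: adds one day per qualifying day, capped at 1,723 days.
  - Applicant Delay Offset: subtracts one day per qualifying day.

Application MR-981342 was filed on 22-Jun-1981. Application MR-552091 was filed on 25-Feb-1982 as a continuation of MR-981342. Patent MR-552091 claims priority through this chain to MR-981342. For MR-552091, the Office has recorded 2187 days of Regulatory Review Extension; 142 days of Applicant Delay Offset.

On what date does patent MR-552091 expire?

Earliest priority filing: 22 June 1981.
Base term: 22 June 1981 + 18 years → 22 June 1999.
Regulatory Review Extension: 2187 days claimed exceeds the 1723-day cap, so +1723 days → 10 March 2004.
Applicant Delay Offset: −142 days → 20 October 2003.

October 20, 2003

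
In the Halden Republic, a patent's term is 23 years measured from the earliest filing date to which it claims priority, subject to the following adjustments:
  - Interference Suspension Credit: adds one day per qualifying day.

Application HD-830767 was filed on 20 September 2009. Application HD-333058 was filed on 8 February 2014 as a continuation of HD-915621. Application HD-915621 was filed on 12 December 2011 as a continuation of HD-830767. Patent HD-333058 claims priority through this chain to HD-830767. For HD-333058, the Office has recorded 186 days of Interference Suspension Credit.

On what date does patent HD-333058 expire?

March 25, 2033

Earliest priority filing: 20 September 2009.
Base term: 20 September 2009 + 23 years → 20 September 2032.
Interference Suspension Credit: +186 days → 25 March 2033.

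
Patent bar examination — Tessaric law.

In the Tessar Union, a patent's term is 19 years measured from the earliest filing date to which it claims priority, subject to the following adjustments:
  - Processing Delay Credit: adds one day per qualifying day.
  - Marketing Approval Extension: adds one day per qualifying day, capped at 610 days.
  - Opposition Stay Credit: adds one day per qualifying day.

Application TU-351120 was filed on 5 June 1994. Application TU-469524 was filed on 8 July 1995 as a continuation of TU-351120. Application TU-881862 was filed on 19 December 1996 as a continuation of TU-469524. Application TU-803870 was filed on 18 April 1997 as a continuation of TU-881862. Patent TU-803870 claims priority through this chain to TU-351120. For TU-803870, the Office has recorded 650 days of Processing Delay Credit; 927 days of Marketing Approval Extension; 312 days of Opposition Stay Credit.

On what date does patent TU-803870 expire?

2017-09-24

Earliest priority filing: 5 June 1994.
Base term: 5 June 1994 + 19 years → 5 June 2013.
Processing Delay Credit: +650 days → 17 March 2015.
Marketing Approval Extension: 927 days claimed exceeds the 610-day cap, so +610 days → 16 November 2016.
Opposition Stay Credit: +312 days → 24 September 2017.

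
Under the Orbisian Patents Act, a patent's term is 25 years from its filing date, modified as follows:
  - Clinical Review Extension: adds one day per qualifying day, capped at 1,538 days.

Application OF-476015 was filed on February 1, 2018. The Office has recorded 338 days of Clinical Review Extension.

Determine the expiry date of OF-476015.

Base term: filing date + 25 years → 1 February 2043.
Clinical Review Extension: 338 days (within the 1538-day cap) → +338 days → 5 January 2044.

January 5, 2044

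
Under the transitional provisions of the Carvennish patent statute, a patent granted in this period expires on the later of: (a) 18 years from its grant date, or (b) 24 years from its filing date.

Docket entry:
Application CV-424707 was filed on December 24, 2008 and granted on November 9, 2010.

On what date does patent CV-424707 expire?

December 24, 2032

(a) grant + 18 years → 9 November 2028.
(b) filing + 24 years → 24 December 2032.
Later of the two: 24 December 2032.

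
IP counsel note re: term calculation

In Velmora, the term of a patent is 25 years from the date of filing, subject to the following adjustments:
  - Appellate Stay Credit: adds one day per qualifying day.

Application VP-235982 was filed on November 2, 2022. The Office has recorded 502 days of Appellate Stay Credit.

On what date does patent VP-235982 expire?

March 18, 2049

Base term: filing date + 25 years → 2 November 2047.
Appellate Stay Credit: +502 days → 18 March 2049.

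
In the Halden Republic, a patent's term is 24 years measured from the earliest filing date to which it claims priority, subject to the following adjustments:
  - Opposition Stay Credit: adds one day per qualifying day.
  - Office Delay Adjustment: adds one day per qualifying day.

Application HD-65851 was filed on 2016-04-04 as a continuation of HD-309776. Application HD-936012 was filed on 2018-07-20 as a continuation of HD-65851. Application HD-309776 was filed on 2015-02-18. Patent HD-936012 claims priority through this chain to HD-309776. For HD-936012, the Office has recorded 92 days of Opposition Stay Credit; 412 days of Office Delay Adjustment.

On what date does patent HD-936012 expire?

2040-07-06

Earliest priority filing: 18 February 2015.
Base term: 18 February 2015 + 24 years → 18 February 2039.
Opposition Stay Credit: +92 days → 21 May 2039.
Office Delay Adjustment: +412 days → 6 July 2040.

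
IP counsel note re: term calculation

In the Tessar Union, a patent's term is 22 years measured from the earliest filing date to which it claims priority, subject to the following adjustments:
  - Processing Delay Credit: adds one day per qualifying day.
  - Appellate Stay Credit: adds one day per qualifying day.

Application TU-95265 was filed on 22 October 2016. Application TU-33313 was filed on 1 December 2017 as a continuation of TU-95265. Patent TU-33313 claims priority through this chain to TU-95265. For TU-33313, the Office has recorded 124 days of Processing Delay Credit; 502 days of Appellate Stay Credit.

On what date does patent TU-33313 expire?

Earliest priority filing: 22 October 2016.
Base term: 22 October 2016 + 22 years → 22 October 2038.
Processing Delay Credit: +124 days → 23 February 2039.
Appellate Stay Credit: +502 days → 9 July 2040.

July 9, 2040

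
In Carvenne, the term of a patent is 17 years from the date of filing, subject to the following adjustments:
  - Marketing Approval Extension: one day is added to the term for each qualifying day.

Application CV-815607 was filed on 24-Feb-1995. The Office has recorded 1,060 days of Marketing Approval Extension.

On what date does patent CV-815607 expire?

Base term: filing date + 17 years → 24 February 2012.
Marketing Approval Extension: +1060 days → 19 January 2015.

January 19, 2015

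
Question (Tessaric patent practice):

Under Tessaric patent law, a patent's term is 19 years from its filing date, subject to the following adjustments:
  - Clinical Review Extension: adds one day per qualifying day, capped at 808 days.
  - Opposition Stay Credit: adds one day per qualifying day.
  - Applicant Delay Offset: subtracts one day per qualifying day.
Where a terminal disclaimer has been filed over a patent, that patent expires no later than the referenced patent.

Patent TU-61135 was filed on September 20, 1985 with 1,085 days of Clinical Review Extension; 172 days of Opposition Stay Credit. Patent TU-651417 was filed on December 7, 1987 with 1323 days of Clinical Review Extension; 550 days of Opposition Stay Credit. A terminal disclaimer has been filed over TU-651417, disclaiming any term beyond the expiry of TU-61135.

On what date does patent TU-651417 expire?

Natural term of TU-651417:
  Base: filing + 19 years → 7 December 2006.
  Clinical Review Extension: 1323 days claimed exceeds the 808-day cap, so +808 days → 22 February 2009.
  Opposition Stay Credit: +550 days → 26 August 2010.
Expiry of referenced patent TU-61135:
  Base: filing + 19 years → 20 September 2004.
  Clinical Review Extension: 1085 days claimed exceeds the 808-day cap, so +808 days → 7 December 2006.
  Opposition Stay Credit: +172 days → 28 May 2007.
Terminal disclaimer: TU-651417 expires on the earlier of 26 August 2010 and 28 May 2007.

May 28, 2007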